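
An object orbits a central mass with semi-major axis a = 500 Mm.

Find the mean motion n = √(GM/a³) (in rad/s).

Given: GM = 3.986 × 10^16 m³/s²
a = 500 Mm = 5 × 10^8 m
GM = 3.986 × 10^16 m³/s²
a³ = 1.25 × 10^26 m³
GM/a³ = (3.986 × 10^16) / (1.25 × 10^26) = 3.1888 × 10^-10 s⁻²
n = √(GM/a³) = 1.78572 × 10^-5 rad/s ≈ 1.786 × 10^-5 rad/s

Final answer: n = 1.786 × 10^-5 rad/s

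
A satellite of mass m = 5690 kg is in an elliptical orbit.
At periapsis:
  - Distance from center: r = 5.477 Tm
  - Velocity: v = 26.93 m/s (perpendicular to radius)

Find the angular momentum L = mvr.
r = 5.477 Tm = 5.477 × 10^12 m
v = 26.93 m/s
vr = 26.93 × 5.477 × 10^12 = 1.47496 × 10^14 m²/s
L = m × vr = 5690 × 1.47496 × 10^14 = 8.3925 × 10^17 kg·m²/s ≈ 8.393 × 10^17 kg·m²/s

Final answer: L = 8.393 × 10^17 kg·m²/s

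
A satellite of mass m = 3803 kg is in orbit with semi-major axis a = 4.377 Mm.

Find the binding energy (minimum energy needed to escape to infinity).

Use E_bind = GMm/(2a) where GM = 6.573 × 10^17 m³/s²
a = 4.377 Mm = 4.377 × 10^6 m
GM = 6.573 × 10^17 m³/s²
m = 3803 kg
GMm = 6.573 × 10^17 × 3803 = 2.49971 × 10^21 m³·kg/s²
2a = 8.754 × 10^6 m
E_bind = GMm/(2a) = 2.85551 × 10^14 J ≈ 285.6 TJ

Final answer: 285.6 TJ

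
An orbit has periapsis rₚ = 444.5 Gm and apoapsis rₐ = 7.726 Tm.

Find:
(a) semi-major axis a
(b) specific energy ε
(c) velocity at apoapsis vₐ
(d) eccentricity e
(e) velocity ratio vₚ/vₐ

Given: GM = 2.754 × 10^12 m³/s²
rₚ = 444.5 Gm = 4.445 × 10^11 m
rₐ = 7.726 Tm = 7.726 × 10^12 m
GM = 2.754 × 10^12 m³/s²
a = (rₚ + rₐ)/2 = 4.08525 × 10^12 m
e = (rₐ − rₚ)/(rₐ + rₚ) = (7.2815 × 10^12) / (8.1705 × 10^12) = 0.891194
(a) a = 4.08525 × 10^12 m ≈ 4.085 Tm
(b) 2a = 8.1705 × 10^12 m;  ε = −GM/(2a) = -0.337066 J/kg ≈ -0.3371 J/kg
(c) vₐ² = GM (2/rₐ − 1/a) = 2.754 × 10^12 × (2.58866 × 10^-13 − 2.44783 × 10^-13) = 0.0387849 m²/s²;  vₐ = 0.196939 m/s ≈ 0.1969 m/s
(d) e = 0.891194 ≈ 0.8912
(e) vₚ/vₐ = rₐ/rₚ (angular momentum) = (7.726 × 10^12) / (4.445 × 10^11) = 17.3813 ≈ 17.38

Final answer:
(a) semi-major axis a = 4.085 Tm
(b) specific energy ε = -0.3371 J/kg
(c) velocity at apoapsis vₐ = 0.1969 m/s
(d) eccentricity e = 0.8912
(e) velocity ratio vₚ/vₐ = 17.38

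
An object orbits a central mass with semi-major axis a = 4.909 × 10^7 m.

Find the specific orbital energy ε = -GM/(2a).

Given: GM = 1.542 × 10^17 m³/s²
a = 4.909 × 10^7 m
GM = 1.542 × 10^17 m³/s²
2a = 9.818 × 10^7 m
ε = −GM/(2a) = -1.57058 × 10^9 J/kg ≈ -1.571 GJ/kg

Final answer: -1.571 GJ/kg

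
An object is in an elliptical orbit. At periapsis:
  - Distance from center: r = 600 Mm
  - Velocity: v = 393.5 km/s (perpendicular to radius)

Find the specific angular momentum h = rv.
r = 600 Mm = 6 × 10^8 m
v = 393.5 km/s = 393500 m/s
h = rv = 6 × 10^8 × 393500 = 2.361 × 10^14 m²/s ≈ 2.361 × 10^14 m²/s

Final answer: h = 2.361 × 10^14 m²/s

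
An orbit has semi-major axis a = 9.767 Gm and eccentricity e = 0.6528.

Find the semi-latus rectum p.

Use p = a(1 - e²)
a = 9.767 Gm = 9.767 × 10^9 m
e = 0.6528,  e² = 0.426148,  1 − e² = 0.573852
p = a(1 − e²) = 9.767 × 10^9 m × 0.573852 = 5.60481 × 10^9 m ≈ 5.605 Gm

Final answer: p = 5.605 Gm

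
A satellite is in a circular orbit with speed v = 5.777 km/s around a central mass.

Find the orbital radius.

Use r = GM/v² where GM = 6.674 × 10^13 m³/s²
v = 5.777 km/s = 5777 m/s
GM = 6.674 × 10^13 m³/s²
v² = 3.33737 × 10^7 m²/s²
r = GM/v² = (6.674 × 10^13) / (3.33737 × 10^7) = 1.99978 × 10^6 m ≈ 2 Mm

Final answer: 2 Mm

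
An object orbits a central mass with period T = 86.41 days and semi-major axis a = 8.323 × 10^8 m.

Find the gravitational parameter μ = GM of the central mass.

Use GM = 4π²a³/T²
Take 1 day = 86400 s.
T = 86.41 days = 7.46582 × 10^6 s
a = 8.323 × 10^8 m
a³ = 5.76554 × 10^26 m³
T² = 5.57385 × 10^13 s²
GM = 4π² × (5.76554 × 10^26) / (5.57385 × 10^13) = 4.08361 × 10^14 m³/s²
GM ≈ 4.084 × 10^14 m³/s²

Final answer: GM = 4.084 × 10^14 m³/s²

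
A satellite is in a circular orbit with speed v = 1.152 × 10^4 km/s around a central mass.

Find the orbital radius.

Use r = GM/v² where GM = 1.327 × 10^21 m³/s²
v = 1.152 × 10^4 km/s = 1.152 × 10^7 m/s
GM = 1.327 × 10^21 m³/s²
v² = 1.3271 × 10^14 m²/s²
r = GM/v² = (1.327 × 10^21) / (1.3271 × 10^14) = 9.99922 × 10^6 m ≈ 9.999 Mm

Final answer: 9.999 Mm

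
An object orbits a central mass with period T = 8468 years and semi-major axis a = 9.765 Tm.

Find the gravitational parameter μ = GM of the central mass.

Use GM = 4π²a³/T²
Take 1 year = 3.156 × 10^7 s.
T = 8468 years = 2.6725 × 10^11 s
a = 9.765 Tm = 9.765 × 10^12 m
a³ = 9.31144 × 10^38 m³
T² = 7.14226 × 10^22 s²
GM = 4π² × (9.31144 × 10^38) / (7.14226 × 10^22) = 5.14684 × 10^17 m³/s²
GM ≈ 5.147 × 10^17 m³/s²

Final answer: GM = 5.147 × 10^17 m³/s²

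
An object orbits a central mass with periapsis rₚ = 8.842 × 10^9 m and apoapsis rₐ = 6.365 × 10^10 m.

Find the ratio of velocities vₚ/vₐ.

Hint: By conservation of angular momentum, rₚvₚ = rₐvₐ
rₚ = 8.842 × 10^9 m
rₐ = 6.365 × 10^10 m
rₚvₚ = rₐvₐ  ⇒  vₚ/vₐ = rₐ/rₚ
vₚ/vₐ = (6.365 × 10^10) / (8.842 × 10^9) = 7.1986

Final answer: vₚ/vₐ = 7.199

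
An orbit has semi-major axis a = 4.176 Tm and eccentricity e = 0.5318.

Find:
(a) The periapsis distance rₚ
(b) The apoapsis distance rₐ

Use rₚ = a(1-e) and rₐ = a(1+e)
a = 4.176 Tm = 4.176 × 10^12 m
e = 0.5318:  1 − e = 0.4682,  1 + e = 1.5318
(a) rₚ = a(1 − e) = 4.176 × 10^12 m × 0.4682 = 1.9552 × 10^12 m ≈ 1.955 Tm
(b) rₐ = a(1 + e) = 4.176 × 10^12 m × 1.5318 = 6.3968 × 10^12 m ≈ 6.397 Tm

Final answer:
(a) rₚ = 1.955 Tm
(b) rₐ = 6.397 Tm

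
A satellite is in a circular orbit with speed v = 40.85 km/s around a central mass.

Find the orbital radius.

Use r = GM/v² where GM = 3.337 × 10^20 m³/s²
v = 40.85 km/s = 40850 m/s
GM = 3.337 × 10^20 m³/s²
v² = 1.66872 × 10^9 m²/s²
r = GM/v² = (3.337 × 10^20) / (1.66872 × 10^9) = 1.99973 × 10^11 m ≈ 200 Gm

Final answer: 200 Gm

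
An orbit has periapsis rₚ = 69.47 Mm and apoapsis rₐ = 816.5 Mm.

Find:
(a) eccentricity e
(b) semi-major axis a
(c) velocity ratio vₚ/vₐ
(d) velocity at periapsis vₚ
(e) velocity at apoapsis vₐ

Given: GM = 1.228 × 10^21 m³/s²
rₚ = 69.47 Mm = 6.947 × 10^7 m
rₐ = 816.5 Mm = 8.165 × 10^8 m
GM = 1.228 × 10^21 m³/s²
a = (rₚ + rₐ)/2 = 4.42985 × 10^8 m
e = (rₐ − rₚ)/(rₐ + rₚ) = (7.4703 × 10^8) / (8.8597 × 10^8) = 0.843178
(a) e = 0.843178 ≈ 0.8432
(b) a = 4.42985 × 10^8 m ≈ 443 Mm
(c) vₚ/vₐ = rₐ/rₚ (angular momentum) = (8.165 × 10^8) / (6.947 × 10^7) = 11.7533 ≈ 11.75
(d) vₚ² = GM (2/rₚ − 1/a) = 1.228 × 10^21 × (2.87894 × 10^-8 − 2.25741 × 10^-9) = 3.25813 × 10^13 m²/s²;  vₚ = 5.708 × 10^6 m/s ≈ 5708 km/s
(e) vₐ² = GM (2/rₐ − 1/a) = 1.228 × 10^21 × (2.44948 × 10^-9 − 2.25741 × 10^-9) = 2.35858 × 10^11 m²/s²;  vₐ = 485652 m/s ≈ 485.7 km/s

Final answer:
(a) eccentricity e = 0.8432
(b) semi-major axis a = 443 Mm
(c) velocity ratio vₚ/vₐ = 11.75
(d) velocity at periapsis vₚ = 5708 km/s
(e) velocity at apoapsis vₐ = 485.7 km/s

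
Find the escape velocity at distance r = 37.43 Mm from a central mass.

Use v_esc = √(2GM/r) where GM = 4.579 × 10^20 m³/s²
r = 37.43 Mm = 3.743 × 10^7 m
GM = 4.579 × 10^20 m³/s²
2GM/r = 2 × (4.579 × 10^20) / (3.743 × 10^7) = 2.4467 × 10^13 m²/s²
v_esc = √(2GM/r) = 4.94641 × 10^6 m/s ≈ 4946 km/s

Final answer: 4946 km/s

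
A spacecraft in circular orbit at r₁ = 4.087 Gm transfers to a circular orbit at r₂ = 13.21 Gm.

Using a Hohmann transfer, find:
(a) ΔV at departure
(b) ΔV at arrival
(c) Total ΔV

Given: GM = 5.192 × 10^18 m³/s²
r₁ = 4.087 Gm = 4.087 × 10^9 m
r₂ = 13.21 Gm = 1.321 × 10^10 m
GM = 5.192 × 10^18 m³/s²
Transfer ellipse: a_t = (r₁ + r₂)/2 = 8.6485 × 10^9 m
Circular speed at r₁: v₁ = √(GM/r₁) = 35642.2 m/s
Transfer speed at r₁ (periapsis): v₁ₜ = √(GM(2/r₁ − 1/a_t)) = 44050 m/s
(a) ΔV₁ = v₁ₜ − v₁ = 8407.77 m/s ≈ 8.408 km/s
Circular speed at r₂: v₂ = √(GM/r₂) = 19825.1 m/s
Transfer speed at r₂ (apoapsis): v₂ₜ = √(GM(2/r₂ − 1/a_t)) = 13628.5 m/s
(b) ΔV₂ = v₂ − v₂ₜ = 6196.63 m/s ≈ 6.197 km/s
(c) ΔV_total = ΔV₁ + ΔV₂ = 14604.4 m/s ≈ 14.6 km/s

Final answer:
(a) ΔV₁ = 8.408 km/s
(b) ΔV₂ = 6.197 km/s
(c) ΔV_total = 14.6 km/s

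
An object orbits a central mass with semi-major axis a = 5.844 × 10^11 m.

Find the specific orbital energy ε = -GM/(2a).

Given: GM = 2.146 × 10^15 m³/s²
a = 5.844 × 10^11 m
GM = 2.146 × 10^15 m³/s²
2a = 1.1688 × 10^12 m
ε = −GM/(2a) = -1836.07 J/kg ≈ -1.836 kJ/kg

Final answer: -1.836 kJ/kg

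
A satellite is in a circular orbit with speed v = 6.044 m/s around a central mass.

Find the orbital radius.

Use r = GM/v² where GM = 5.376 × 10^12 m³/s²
v = 6.044 m/s
GM = 5.376 × 10^12 m³/s²
v² = 36.5299 m²/s²
r = GM/v² = (5.376 × 10^12) / 36.5299 = 1.47167 × 10^11 m ≈ 147.2 Gm

Final answer: 147.2 Gm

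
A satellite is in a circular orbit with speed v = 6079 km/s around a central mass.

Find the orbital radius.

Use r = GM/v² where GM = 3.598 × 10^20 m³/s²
v = 6079 km/s = 6.079 × 10^6 m/s
GM = 3.598 × 10^20 m³/s²
v² = 3.69542 × 10^13 m²/s²
r = GM/v² = (3.598 × 10^20) / (3.69542 × 10^13) = 9.73637 × 10^6 m ≈ 9.736 × 10^6 m

Final answer: 9.736 × 10^6 m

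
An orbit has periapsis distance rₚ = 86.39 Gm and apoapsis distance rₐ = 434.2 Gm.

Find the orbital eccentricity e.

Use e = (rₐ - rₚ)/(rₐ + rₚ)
rₚ = 86.39 Gm = 8.639 × 10^10 m
rₐ = 434.2 Gm = 4.342 × 10^11 m
rₐ − rₚ = 3.4781 × 10^11 m
rₐ + rₚ = 5.2059 × 10^11 m
e = (rₐ − rₚ)/(rₐ + rₚ) = 0.668107

Final answer: e = 0.6681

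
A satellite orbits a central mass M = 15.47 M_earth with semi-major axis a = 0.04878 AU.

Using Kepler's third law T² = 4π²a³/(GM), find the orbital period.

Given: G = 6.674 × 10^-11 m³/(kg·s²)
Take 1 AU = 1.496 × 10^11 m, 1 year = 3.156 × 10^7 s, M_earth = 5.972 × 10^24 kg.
M = 15.47 M_earth = 9.23868 × 10^25 kg
GM = G × M = 6.674 × 10^-11 × 9.23868 × 10^25 = 6.1659 × 10^15 m³/s²
a = 0.04878 AU = 7.29749 × 10^9 m
a³ = 3.88616 × 10^29 m³
T = 2π √(a³/GM) = 2π √((3.88616 × 10^29) / (6.1659 × 10^15)) = 2π × 7.93893 × 10^6 s
T = 4.98818 × 10^7 s ≈ 1.581 years

Final answer: 1.581 years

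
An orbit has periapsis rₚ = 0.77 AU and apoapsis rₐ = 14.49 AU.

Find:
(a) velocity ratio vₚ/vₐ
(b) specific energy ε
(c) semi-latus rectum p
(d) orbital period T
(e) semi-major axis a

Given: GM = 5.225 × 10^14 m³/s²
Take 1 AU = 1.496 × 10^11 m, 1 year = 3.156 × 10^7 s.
rₚ = 0.77 AU = 1.15192 × 10^11 m
rₐ = 14.49 AU = 2.1677 × 10^12 m
GM = 5.225 × 10^14 m³/s²
a = (rₚ + rₐ)/2 = 1.14145 × 10^12 m
e = (rₐ − rₚ)/(rₐ + rₚ) = (2.05251 × 10^12) / (2.2829 × 10^12) = 0.899083
(a) vₚ/vₐ = rₐ/rₚ (angular momentum) = (2.1677 × 10^12) / (1.15192 × 10^11) = 18.8182 ≈ 18.82
(b) 2a = 2.2829 × 10^12 m;  ε = −GM/(2a) = -228.876 J/kg ≈ -228.9 J/kg
(c) 1 − e² = 0.191651;  p = a(1 − e²) = 1.14145 × 10^12 × 0.191651 = 2.18759 × 10^11 m ≈ 1.462 AU
(d) a³ = 1.4872 × 10^36 m³;  T = 2π √(a³/GM) = 2π × 5.33508 × 10^10 s = 3.35213 × 10^11 s ≈ 1.062 × 10^4 years
(e) a = 1.14145 × 10^12 m ≈ 7.63 AU

Final answer:
(a) velocity ratio vₚ/vₐ = 18.82
(b) specific energy ε = -228.9 J/kg
(c) semi-latus rectum p = 1.462 AU
(d) orbital period T = 1.062 × 10^4 years
(e) semi-major axis a = 7.63 AU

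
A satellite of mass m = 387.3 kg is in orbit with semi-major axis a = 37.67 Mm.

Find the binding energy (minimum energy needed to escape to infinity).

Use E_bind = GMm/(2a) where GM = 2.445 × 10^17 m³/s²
a = 37.67 Mm = 3.767 × 10^7 m
GM = 2.445 × 10^17 m³/s²
m = 387.3 kg
GMm = 2.445 × 10^17 × 387.3 = 9.46949 × 10^19 m³·kg/s²
2a = 7.534 × 10^7 m
E_bind = GMm/(2a) = 1.2569 × 10^12 J ≈ 1.257 TJ

Final answer: 1.257 TJ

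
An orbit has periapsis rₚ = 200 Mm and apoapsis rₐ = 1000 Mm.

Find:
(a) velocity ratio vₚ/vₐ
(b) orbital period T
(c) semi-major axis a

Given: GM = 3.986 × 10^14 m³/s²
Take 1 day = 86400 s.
rₚ = 200 Mm = 2 × 10^8 m
rₐ = 1000 Mm = 1 × 10^9 m
GM = 3.986 × 10^14 m³/s²
a = (rₚ + rₐ)/2 = 6 × 10^8 m
e = (rₐ − rₚ)/(rₐ + rₚ) = (8 × 10^8) / (1.2 × 10^9) = 0.666667
(a) vₚ/vₐ = rₐ/rₚ (angular momentum) = (1 × 10^9) / (2 × 10^8) = 5 ≈ 5
(b) a³ = 2.16 × 10^26 m³;  T = 2π √(a³/GM) = 2π × 736136 s = 4.62528 × 10^6 s ≈ 53.53 days
(c) a = 6 × 10^8 m ≈ 600 Mm

Final answer:
(a) velocity ratio vₚ/vₐ = 5
(b) orbital period T = 53.53 days
(c) semi-major axis a = 600 Mm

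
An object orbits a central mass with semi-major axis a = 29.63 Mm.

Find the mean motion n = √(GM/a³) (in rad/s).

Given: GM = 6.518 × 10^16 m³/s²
a = 29.63 Mm = 2.963 × 10^7 m
GM = 6.518 × 10^16 m³/s²
a³ = 2.60133 × 10^22 m³
GM/a³ = (6.518 × 10^16) / (2.60133 × 10^22) = 2.50564 × 10^-6 s⁻²
n = √(GM/a³) = 0.00158292 rad/s ≈ 0.001583 rad/s

Final answer: n = 0.001583 rad/s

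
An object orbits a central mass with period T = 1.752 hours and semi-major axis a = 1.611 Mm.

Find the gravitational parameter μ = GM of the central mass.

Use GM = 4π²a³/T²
T = 1.752 hours = 6307.2 s
a = 1.611 Mm = 1.611 × 10^6 m
a³ = 4.18106 × 10^18 m³
T² = 3.97808 × 10^7 s²
GM = 4π² × (4.18106 × 10^18) / (3.97808 × 10^7) = 4.14928 × 10^12 m³/s²
GM ≈ 4.149 × 10^12 m³/s²

Final answer: GM = 4.149 × 10^12 m³/s²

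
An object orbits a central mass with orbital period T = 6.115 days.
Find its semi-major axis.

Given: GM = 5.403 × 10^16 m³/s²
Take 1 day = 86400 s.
T = 6.115 days = 528336 s
GM = 5.403 × 10^16 m³/s²
Kepler's third law: a³ = GM T² / (4π²)
T² = 2.79139 × 10^11 s²
a³ = (5.403 × 10^16) × (2.79139 × 10^11) / (4π²) = 3.82028 × 10^26 m³
a = (a³)^(1/3) = 7.25602 × 10^8 m ≈ 725.6 Mm

Final answer: 725.6 Mm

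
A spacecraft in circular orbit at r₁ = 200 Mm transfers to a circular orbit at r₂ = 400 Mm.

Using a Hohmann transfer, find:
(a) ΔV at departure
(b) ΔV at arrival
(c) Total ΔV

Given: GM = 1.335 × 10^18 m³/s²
r₁ = 200 Mm = 2 × 10^8 m
r₂ = 400 Mm = 4 × 10^8 m
GM = 1.335 × 10^18 m³/s²
Transfer ellipse: a_t = (r₁ + r₂)/2 = 3 × 10^8 m
Circular speed at r₁: v₁ = √(GM/r₁) = 81700.7 m/s
Transfer speed at r₁ (periapsis): v₁ₜ = √(GM(2/r₁ − 1/a_t)) = 94339.8 m/s
(a) ΔV₁ = v₁ₜ − v₁ = 12639.1 m/s ≈ 12.64 km/s
Circular speed at r₂: v₂ = √(GM/r₂) = 57771.1 m/s
Transfer speed at r₂ (apoapsis): v₂ₜ = √(GM(2/r₂ − 1/a_t)) = 47169.9 m/s
(b) ΔV₂ = v₂ − v₂ₜ = 10601.2 m/s ≈ 10.6 km/s
(c) ΔV_total = ΔV₁ + ΔV₂ = 23240.3 m/s ≈ 23.24 km/s

Final answer:
(a) ΔV₁ = 12.64 km/s
(b) ΔV₂ = 10.6 km/s
(c) ΔV_total = 23.24 km/s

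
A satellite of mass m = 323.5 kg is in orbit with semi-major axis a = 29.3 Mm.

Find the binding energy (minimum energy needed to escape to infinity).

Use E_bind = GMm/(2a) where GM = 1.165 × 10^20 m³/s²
a = 29.3 Mm = 2.93 × 10^7 m
GM = 1.165 × 10^20 m³/s²
m = 323.5 kg
GMm = 1.165 × 10^20 × 323.5 = 3.76877 × 10^22 m³·kg/s²
2a = 5.86 × 10^7 m
E_bind = GMm/(2a) = 6.43136 × 10^14 J ≈ 643.1 TJ

Final answer: 643.1 TJ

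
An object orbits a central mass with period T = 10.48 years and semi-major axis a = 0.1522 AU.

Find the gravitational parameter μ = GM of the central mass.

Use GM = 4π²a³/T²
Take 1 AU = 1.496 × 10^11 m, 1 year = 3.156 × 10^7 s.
T = 10.48 years = 3.30749 × 10^8 s
a = 0.1522 AU = 2.27691 × 10^10 m
a³ = 1.18043 × 10^31 m³
T² = 1.09395 × 10^17 s²
GM = 4π² × (1.18043 × 10^31) / (1.09395 × 10^17) = 4.25992 × 10^15 m³/s²
GM ≈ 4.26 × 10^15 m³/s²

Final answer: GM = 4.26 × 10^15 m³/s²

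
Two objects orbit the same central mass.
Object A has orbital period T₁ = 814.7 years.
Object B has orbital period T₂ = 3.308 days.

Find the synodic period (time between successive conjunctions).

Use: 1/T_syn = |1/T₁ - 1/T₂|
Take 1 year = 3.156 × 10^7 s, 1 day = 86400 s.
T₁ = 814.7 years = 2.57119 × 10^10 s
T₂ = 3.308 days = 285811 s
1/T₁ = 3.88924 × 10^-11 s⁻¹
1/T₂ = 3.49881 × 10^-6 s⁻¹
|1/T₁ − 1/T₂| = 3.49877 × 10^-6 s⁻¹
T_syn = 1 / |1/T₁ − 1/T₂| = 285814 s ≈ 3.308 days

Final answer: T_syn = 3.308 days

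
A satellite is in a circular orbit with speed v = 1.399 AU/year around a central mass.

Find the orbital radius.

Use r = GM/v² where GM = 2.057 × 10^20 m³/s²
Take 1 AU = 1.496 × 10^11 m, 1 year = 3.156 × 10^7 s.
v = 1.399 AU/year = 6631.51 m/s
GM = 2.057 × 10^20 m³/s²
v² = 4.39769 × 10^7 m²/s²
r = GM/v² = (2.057 × 10^20) / (4.39769 × 10^7) = 4.67746 × 10^12 m ≈ 31.27 AU

Final answer: 31.27 AU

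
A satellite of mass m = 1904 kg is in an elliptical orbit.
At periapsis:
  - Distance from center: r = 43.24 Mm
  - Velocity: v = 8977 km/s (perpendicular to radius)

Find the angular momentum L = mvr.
r = 43.24 Mm = 4.324 × 10^7 m
v = 8977 km/s = 8.977 × 10^6 m/s
vr = 8.977 × 10^6 × 4.324 × 10^7 = 3.88165 × 10^14 m²/s
L = m × vr = 1904 × 3.88165 × 10^14 = 7.39067 × 10^17 kg·m²/s ≈ 7.391 × 10^17 kg·m²/s

Final answer: L = 7.391 × 10^17 kg·m²/s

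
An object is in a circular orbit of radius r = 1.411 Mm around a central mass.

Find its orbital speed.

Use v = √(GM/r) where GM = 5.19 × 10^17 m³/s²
r = 1.411 Mm = 1.411 × 10^6 m
GM = 5.19 × 10^17 m³/s²
GM/r = (5.19 × 10^17) / (1.411 × 10^6) = 3.67824 × 10^11 m²/s²
v = √(GM/r) = 606485 m/s ≈ 606.5 km/s

Final answer: 606.5 km/s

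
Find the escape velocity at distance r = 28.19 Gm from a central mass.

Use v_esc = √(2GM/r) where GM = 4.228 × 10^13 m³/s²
r = 28.19 Gm = 2.819 × 10^10 m
GM = 4.228 × 10^13 m³/s²
2GM/r = 2 × (4.228 × 10^13) / (2.819 × 10^10) = 2999.65 m²/s²
v_esc = √(2GM/r) = 54.769 m/s ≈ 54.77 m/s

Final answer: 54.77 m/s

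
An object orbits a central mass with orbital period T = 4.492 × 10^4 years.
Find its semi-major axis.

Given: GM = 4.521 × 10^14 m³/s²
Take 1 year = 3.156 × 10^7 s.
T = 4.492 × 10^4 years = 1.41768 × 10^12 s
GM = 4.521 × 10^14 m³/s²
Kepler's third law: a³ = GM T² / (4π²)
T² = 2.0098 × 10^24 s²
a³ = (4.521 × 10^14) × (2.0098 × 10^24) / (4π²) = 2.30159 × 10^37 m³
a = (a³)^(1/3) = 2.84452 × 10^12 m ≈ 2.845 × 10^12 m

Final answer: 2.845 × 10^12 m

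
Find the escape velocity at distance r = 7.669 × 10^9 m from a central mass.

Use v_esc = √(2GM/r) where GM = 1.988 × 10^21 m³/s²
r = 7.669 × 10^9 m
GM = 1.988 × 10^21 m³/s²
2GM/r = 2 × (1.988 × 10^21) / (7.669 × 10^9) = 5.18451 × 10^11 m²/s²
v_esc = √(2GM/r) = 720035 m/s ≈ 720 km/s

Final answer: 720 km/s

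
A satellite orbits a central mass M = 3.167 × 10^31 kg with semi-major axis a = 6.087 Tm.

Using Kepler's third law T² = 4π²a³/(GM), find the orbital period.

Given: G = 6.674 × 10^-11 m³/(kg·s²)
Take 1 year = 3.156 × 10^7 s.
M = 3.167 × 10^31 kg
GM = G × M = 6.674 × 10^-11 × 3.167 × 10^31 = 2.11366 × 10^21 m³/s²
a = 6.087 Tm = 6.087 × 10^12 m
a³ = 2.25533 × 10^38 m³
T = 2π √(a³/GM) = 2π √((2.25533 × 10^38) / (2.11366 × 10^21)) = 2π × 3.26654 × 10^8 s
T = 2.05243 × 10^9 s ≈ 65.03 years

Final answer: 65.03 years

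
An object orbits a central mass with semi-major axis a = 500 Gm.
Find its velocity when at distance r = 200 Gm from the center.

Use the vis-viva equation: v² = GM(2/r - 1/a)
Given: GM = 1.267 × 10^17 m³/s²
a = 500 Gm = 5 × 10^11 m
r = 200 Gm = 2 × 10^11 m
GM = 1.267 × 10^17 m³/s²
2/r − 1/a = 1 × 10^-11 − 2 × 10^-12 = 8 × 10^-12 m⁻¹
v² = GM (2/r − 1/a) = 1.0136 × 10^6 m²/s²
v = 1006.78 m/s ≈ 1.007 km/s

Final answer: 1.007 km/s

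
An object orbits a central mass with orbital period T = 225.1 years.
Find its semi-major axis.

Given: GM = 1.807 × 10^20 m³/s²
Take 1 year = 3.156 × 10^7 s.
T = 225.1 years = 7.10416 × 10^9 s
GM = 1.807 × 10^20 m³/s²
Kepler's third law: a³ = GM T² / (4π²)
T² = 5.0469 × 10^19 s²
a³ = (1.807 × 10^20) × (5.0469 × 10^19) / (4π²) = 2.31006 × 10^38 m³
a = (a³)^(1/3) = 6.13585 × 10^12 m ≈ 6.136 × 10^12 m

Final answer: 6.136 × 10^12 m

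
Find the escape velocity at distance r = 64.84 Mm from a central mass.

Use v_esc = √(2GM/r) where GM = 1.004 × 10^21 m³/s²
r = 64.84 Mm = 6.484 × 10^7 m
GM = 1.004 × 10^21 m³/s²
2GM/r = 2 × (1.004 × 10^21) / (6.484 × 10^7) = 3.09685 × 10^13 m²/s²
v_esc = √(2GM/r) = 5.56494 × 10^6 m/s ≈ 5565 km/s

Final answer: 5565 km/s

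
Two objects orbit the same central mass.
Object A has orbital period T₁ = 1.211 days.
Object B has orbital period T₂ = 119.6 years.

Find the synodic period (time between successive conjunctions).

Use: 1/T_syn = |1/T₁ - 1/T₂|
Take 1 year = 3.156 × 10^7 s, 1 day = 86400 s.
T₁ = 1.211 days = 104630 s
T₂ = 119.6 years = 3.77458 × 10^9 s
1/T₁ = 9.55745 × 10^-6 s⁻¹
1/T₂ = 2.6493 × 10^-10 s⁻¹
|1/T₁ − 1/T₂| = 9.55719 × 10^-6 s⁻¹
T_syn = 1 / |1/T₁ − 1/T₂| = 104633 s ≈ 1.211 days

Final answer: T_syn = 1.211 days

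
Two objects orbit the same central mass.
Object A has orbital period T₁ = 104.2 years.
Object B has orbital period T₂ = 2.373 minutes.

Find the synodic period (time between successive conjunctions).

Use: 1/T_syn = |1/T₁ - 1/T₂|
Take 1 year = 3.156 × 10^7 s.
T₁ = 104.2 years = 3.28855 × 10^9 s
T₂ = 2.373 minutes = 142.38 s
1/T₁ = 3.04085 × 10^-10 s⁻¹
1/T₂ = 0.00702346 s⁻¹
|1/T₁ − 1/T₂| = 0.00702346 s⁻¹
T_syn = 1 / |1/T₁ − 1/T₂| = 142.38 s ≈ 2.373 minutes

Final answer: T_syn = 2.373 minutes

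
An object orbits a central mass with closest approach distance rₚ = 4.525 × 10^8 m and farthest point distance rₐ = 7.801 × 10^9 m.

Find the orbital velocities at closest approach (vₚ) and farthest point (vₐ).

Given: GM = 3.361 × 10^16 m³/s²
rₚ = 4.525 × 10^8 m
rₐ = 7.801 × 10^9 m
GM = 3.361 × 10^16 m³/s²
a = (rₚ + rₐ)/2 = 4.12675 × 10^9 m
Vis-viva: v² = GM (2/r − 1/a)
vₚ² = 3.361 × 10^16 × (4.41989 × 10^-9 − 2.42321 × 10^-10) = 1.40408 × 10^8 m²/s²
vₚ = 11849.4 m/s ≈ 11.85 km/s
vₐ² = 3.361 × 10^16 × (2.56377 × 10^-10 − 2.42321 × 10^-10) = 472420 m²/s²
vₐ = 687.328 m/s ≈ 687.3 m/s

Final answer: vₚ = 11.85 km/s, vₐ = 687.3 m/s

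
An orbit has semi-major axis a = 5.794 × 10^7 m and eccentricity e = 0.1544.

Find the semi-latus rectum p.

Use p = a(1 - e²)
a = 5.794 × 10^7 m
e = 0.1544,  e² = 0.0238394,  1 − e² = 0.976161
p = a(1 − e²) = 5.794 × 10^7 m × 0.976161 = 5.65587 × 10^7 m ≈ 5.656 × 10^7 m

Final answer: p = 5.656 × 10^7 m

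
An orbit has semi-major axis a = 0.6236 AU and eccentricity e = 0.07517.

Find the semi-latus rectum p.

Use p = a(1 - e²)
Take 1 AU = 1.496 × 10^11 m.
a = 0.6236 AU = 9.32906 × 10^10 m
e = 0.07517,  e² = 0.00565053,  1 − e² = 0.994349
p = a(1 − e²) = 9.32906 × 10^10 m × 0.994349 = 9.27634 × 10^10 m ≈ 0.6201 AU

Final answer: p = 0.6201 AU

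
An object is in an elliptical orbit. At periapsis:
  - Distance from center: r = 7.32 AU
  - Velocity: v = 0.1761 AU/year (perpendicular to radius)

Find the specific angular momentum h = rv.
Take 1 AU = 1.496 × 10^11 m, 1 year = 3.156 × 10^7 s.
r = 7.32 AU = 1.09507 × 10^12 m
v = 0.1761 AU/year = 834.745 m/s
h = rv = 1.09507 × 10^12 × 834.745 = 9.14106 × 10^14 m²/s ≈ 9.141 × 10^14 m²/s

Final answer: h = 9.141 × 10^14 m²/s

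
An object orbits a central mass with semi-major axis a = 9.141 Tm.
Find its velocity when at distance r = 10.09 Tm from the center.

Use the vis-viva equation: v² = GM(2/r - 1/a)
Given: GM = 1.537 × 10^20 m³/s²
a = 9.141 Tm = 9.141 × 10^12 m
r = 10.09 Tm = 1.009 × 10^13 m
GM = 1.537 × 10^20 m³/s²
2/r − 1/a = 1.98216 × 10^-13 − 1.09397 × 10^-13 = 8.88188 × 10^-14 m⁻¹
v² = GM (2/r − 1/a) = 1.36515 × 10^7 m²/s²
v = 3694.79 m/s ≈ 3.695 km/s

Final answer: 3.695 km/s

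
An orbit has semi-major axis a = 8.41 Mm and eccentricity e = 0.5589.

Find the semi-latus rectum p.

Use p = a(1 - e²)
a = 8.41 Mm = 8.41 × 10^6 m
e = 0.5589,  e² = 0.312369,  1 − e² = 0.687631
p = a(1 − e²) = 8.41 × 10^6 m × 0.687631 = 5.78297 × 10^6 m ≈ 5.783 Mm

Final answer: p = 5.783 Mm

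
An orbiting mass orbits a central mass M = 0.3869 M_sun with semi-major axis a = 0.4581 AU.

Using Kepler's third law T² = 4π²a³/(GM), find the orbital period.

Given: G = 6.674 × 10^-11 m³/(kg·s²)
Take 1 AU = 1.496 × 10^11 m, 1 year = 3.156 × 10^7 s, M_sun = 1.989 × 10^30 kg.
M = 0.3869 M_sun = 7.69544 × 10^29 kg
GM = G × M = 6.674 × 10^-11 × 7.69544 × 10^29 = 5.13594 × 10^19 m³/s²
a = 0.4581 AU = 6.85318 × 10^10 m
a³ = 3.21866 × 10^32 m³
T = 2π √(a³/GM) = 2π √((3.21866 × 10^32) / (5.13594 × 10^19)) = 2π × 2.50339 × 10^6 s
T = 1.57292 × 10^7 s ≈ 0.4984 years

Final answer: 0.4984 years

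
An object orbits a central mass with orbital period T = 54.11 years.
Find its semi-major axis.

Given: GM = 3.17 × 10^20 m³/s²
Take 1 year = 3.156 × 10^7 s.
T = 54.11 years = 1.70771 × 10^9 s
GM = 3.17 × 10^20 m³/s²
Kepler's third law: a³ = GM T² / (4π²)
T² = 2.91628 × 10^18 s²
a³ = (3.17 × 10^20) × (2.91628 × 10^18) / (4π²) = 2.34169 × 10^37 m³
a = (a³)^(1/3) = 2.86095 × 10^12 m ≈ 2.861 Tm

Final answer: 2.861 Tm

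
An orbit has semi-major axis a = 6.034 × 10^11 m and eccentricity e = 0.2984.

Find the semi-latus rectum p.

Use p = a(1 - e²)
a = 6.034 × 10^11 m
e = 0.2984,  e² = 0.0890426,  1 − e² = 0.910957
p = a(1 − e²) = 6.034 × 10^11 m × 0.910957 = 5.49672 × 10^11 m ≈ 5.497 × 10^11 m

Final answer: p = 5.497 × 10^11 m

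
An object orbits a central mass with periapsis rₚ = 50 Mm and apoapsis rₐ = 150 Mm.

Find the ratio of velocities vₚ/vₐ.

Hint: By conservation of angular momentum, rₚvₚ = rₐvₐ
rₚ = 50 Mm = 5 × 10^7 m
rₐ = 150 Mm = 1.5 × 10^8 m
rₚvₚ = rₐvₐ  ⇒  vₚ/vₐ = rₐ/rₚ
vₚ/vₐ = (1.5 × 10^8) / (5 × 10^7) = 3

Final answer: vₚ/vₐ = 3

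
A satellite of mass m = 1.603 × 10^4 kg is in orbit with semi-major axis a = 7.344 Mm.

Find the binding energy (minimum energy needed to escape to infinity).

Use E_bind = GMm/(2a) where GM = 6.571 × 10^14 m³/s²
a = 7.344 Mm = 7.344 × 10^6 m
GM = 6.571 × 10^14 m³/s²
m = 1.603 × 10^4 kg
GMm = 6.571 × 10^14 × 16030 = 1.05333 × 10^19 m³·kg/s²
2a = 1.4688 × 10^7 m
E_bind = GMm/(2a) = 7.17137 × 10^11 J ≈ 717.1 GJ

Final answer: 717.1 GJ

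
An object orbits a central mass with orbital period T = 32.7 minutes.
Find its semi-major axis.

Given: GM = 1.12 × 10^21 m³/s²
T = 32.7 minutes = 1962 s
GM = 1.12 × 10^21 m³/s²
Kepler's third law: a³ = GM T² / (4π²)
T² = 3.84944 × 10^6 s²
a³ = (1.12 × 10^21) × (3.84944 × 10^6) / (4π²) = 1.09208 × 10^26 m³
a = (a³)^(1/3) = 4.7799 × 10^8 m ≈ 478 Mm

Final answer: 478 Mm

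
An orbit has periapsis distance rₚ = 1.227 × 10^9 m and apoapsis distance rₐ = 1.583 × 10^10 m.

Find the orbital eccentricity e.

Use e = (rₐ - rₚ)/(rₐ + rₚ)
rₚ = 1.227 × 10^9 m
rₐ = 1.583 × 10^10 m
rₐ − rₚ = 1.4603 × 10^10 m
rₐ + rₚ = 1.7057 × 10^10 m
e = (rₐ − rₚ)/(rₐ + rₚ) = 0.856129

Final answer: e = 0.8561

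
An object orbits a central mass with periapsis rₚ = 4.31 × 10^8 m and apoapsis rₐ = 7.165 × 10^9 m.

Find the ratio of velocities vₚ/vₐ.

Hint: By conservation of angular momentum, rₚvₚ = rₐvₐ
rₚ = 4.31 × 10^8 m
rₐ = 7.165 × 10^9 m
rₚvₚ = rₐvₐ  ⇒  vₚ/vₐ = rₐ/rₚ
vₚ/vₐ = (7.165 × 10^9) / (4.31 × 10^8) = 16.6241

Final answer: vₚ/vₐ = 16.62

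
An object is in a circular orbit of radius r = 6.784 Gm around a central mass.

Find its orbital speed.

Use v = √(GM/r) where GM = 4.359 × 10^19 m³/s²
r = 6.784 Gm = 6.784 × 10^9 m
GM = 4.359 × 10^19 m³/s²
GM/r = (4.359 × 10^19) / (6.784 × 10^9) = 6.42541 × 10^9 m²/s²
v = √(GM/r) = 80158.7 m/s ≈ 80.16 km/s

Final answer: 80.16 km/s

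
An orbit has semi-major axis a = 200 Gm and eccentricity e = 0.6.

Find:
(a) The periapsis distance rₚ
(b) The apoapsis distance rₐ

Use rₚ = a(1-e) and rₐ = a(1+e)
a = 200 Gm = 2 × 10^11 m
e = 0.6:  1 − e = 0.4,  1 + e = 1.6
(a) rₚ = a(1 − e) = 2 × 10^11 m × 0.4 = 8 × 10^10 m ≈ 80 Gm
(b) rₐ = a(1 + e) = 2 × 10^11 m × 1.6 = 3.2 × 10^11 m ≈ 320 Gm

Final answer:
(a) rₚ = 80 Gm
(b) rₐ = 320 Gm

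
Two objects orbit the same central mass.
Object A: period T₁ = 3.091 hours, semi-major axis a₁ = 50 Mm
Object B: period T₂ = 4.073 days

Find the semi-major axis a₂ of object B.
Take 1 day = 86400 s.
T₁ = 3.091 hours = 11127.6 s
T₂ = 4.073 days = 351907 s
a₁ = 50 Mm = 5 × 10^7 m
Kepler's third law: (T₂/T₁)² = (a₂/a₁)³  ⇒  a₂ = a₁ (T₂/T₁)^(2/3)
T₂/T₁ = 31.6247
(T₂/T₁)^(2/3) = 10.0004
a₂ = 5 × 10^7 m × 10.0004 = 5.0002 × 10^8 m ≈ 500 Mm

Final answer: a₂ = 500 Mm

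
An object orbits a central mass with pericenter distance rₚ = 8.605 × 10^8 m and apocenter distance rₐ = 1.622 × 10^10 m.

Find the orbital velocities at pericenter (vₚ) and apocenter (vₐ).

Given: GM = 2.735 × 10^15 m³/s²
rₚ = 8.605 × 10^8 m
rₐ = 1.622 × 10^10 m
GM = 2.735 × 10^15 m³/s²
a = (rₚ + rₐ)/2 = 8.54025 × 10^9 m
Vis-viva: v² = GM (2/r − 1/a)
vₚ² = 2.735 × 10^15 × (2.32423 × 10^-9 − 1.17093 × 10^-10) = 6.03652 × 10^6 m²/s²
vₚ = 2456.93 m/s ≈ 2.457 km/s
vₐ² = 2.735 × 10^15 × (1.23305 × 10^-10 − 1.17093 × 10^-10) = 16989.7 m²/s²
vₐ = 130.345 m/s ≈ 130.3 m/s

Final answer: vₚ = 2.457 km/s, vₐ = 130.3 m/s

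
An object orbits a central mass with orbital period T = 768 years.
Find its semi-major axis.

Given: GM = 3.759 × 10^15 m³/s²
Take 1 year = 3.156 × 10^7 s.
T = 768 years = 2.42381 × 10^10 s
GM = 3.759 × 10^15 m³/s²
Kepler's third law: a³ = GM T² / (4π²)
T² = 5.87485 × 10^20 s²
a³ = (3.759 × 10^15) × (5.87485 × 10^20) / (4π²) = 5.59383 × 10^34 m³
a = (a³)^(1/3) = 3.82446 × 10^11 m ≈ 382.4 Gm

Final answer: 382.4 Gm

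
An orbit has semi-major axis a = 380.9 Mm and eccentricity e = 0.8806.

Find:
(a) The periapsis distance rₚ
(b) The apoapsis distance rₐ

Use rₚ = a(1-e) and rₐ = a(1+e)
a = 380.9 Mm = 3.809 × 10^8 m
e = 0.8806:  1 − e = 0.1194,  1 + e = 1.8806
(a) rₚ = a(1 − e) = 3.809 × 10^8 m × 0.1194 = 4.54795 × 10^7 m ≈ 45.48 Mm
(b) rₐ = a(1 + e) = 3.809 × 10^8 m × 1.8806 = 7.16321 × 10^8 m ≈ 716.3 Mm

Final answer:
(a) rₚ = 45.48 Mm
(b) rₐ = 716.3 Mm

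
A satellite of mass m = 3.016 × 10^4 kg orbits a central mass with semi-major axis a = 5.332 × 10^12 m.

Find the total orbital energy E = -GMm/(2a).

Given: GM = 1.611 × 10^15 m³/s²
a = 5.332 × 10^12 m
GM = 1.611 × 10^15 m³/s²
2a = 1.0664 × 10^13 m
GMm = 1.611 × 10^15 × 30160 = 4.85878 × 10^19 m³·kg/s²
E = −GMm/(2a) = -4.55624 × 10^6 J ≈ -4.556 MJ

Final answer: -4.556 MJ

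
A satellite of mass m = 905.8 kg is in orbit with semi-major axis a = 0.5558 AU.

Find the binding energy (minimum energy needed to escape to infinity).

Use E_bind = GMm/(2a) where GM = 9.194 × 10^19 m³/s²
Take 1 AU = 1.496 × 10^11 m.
a = 0.5558 AU = 8.31477 × 10^10 m
GM = 9.194 × 10^19 m³/s²
m = 905.8 kg
GMm = 9.194 × 10^19 × 905.8 = 8.32793 × 10^22 m³·kg/s²
2a = 1.66295 × 10^11 m
E_bind = GMm/(2a) = 5.00791 × 10^11 J ≈ 500.8 GJ

Final answer: 500.8 GJ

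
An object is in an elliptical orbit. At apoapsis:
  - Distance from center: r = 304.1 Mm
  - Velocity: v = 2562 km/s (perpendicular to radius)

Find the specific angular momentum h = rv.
r = 304.1 Mm = 3.041 × 10^8 m
v = 2562 km/s = 2.562 × 10^6 m/s
h = rv = 3.041 × 10^8 × 2.562 × 10^6 = 7.79104 × 10^14 m²/s ≈ 7.791 × 10^14 m²/s

Final answer: h = 7.791 × 10^14 m²/s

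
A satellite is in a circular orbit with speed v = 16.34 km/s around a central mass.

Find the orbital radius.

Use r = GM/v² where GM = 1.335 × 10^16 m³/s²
v = 16.34 km/s = 16340 m/s
GM = 1.335 × 10^16 m³/s²
v² = 2.66996 × 10^8 m²/s²
r = GM/v² = (1.335 × 10^16) / (2.66996 × 10^8) = 5.00008 × 10^7 m ≈ 50 Mm

Final answer: 50 Mm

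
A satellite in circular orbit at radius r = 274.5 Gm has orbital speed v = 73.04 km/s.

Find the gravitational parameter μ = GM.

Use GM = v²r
r = 274.5 Gm = 2.745 × 10^11 m
v = 73.04 km/s = 73040 m/s
v² = 5.33484 × 10^9 m²/s²
GM = v²r = 5.33484 × 10^9 × 2.745 × 10^11 = 1.46441 × 10^21 m³/s²
GM ≈ 1.464 × 10^21 m³/s²

Final answer: GM = 1.464 × 10^21 m³/s²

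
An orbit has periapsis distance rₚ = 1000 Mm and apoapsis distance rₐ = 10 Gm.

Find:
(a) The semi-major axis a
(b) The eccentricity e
rₚ = 1000 Mm = 1 × 10^9 m
rₐ = 10 Gm = 1 × 10^10 m
(a) a = (rₚ + rₐ)/2 = 5.5 × 10^9 m ≈ 5.5 Gm
(b) e = (rₐ − rₚ)/(rₐ + rₚ) = (9 × 10^9) / (1.1 × 10^10) = 0.818182

Final answer:
(a) a = 5.5 Gm
(b) e = 0.8182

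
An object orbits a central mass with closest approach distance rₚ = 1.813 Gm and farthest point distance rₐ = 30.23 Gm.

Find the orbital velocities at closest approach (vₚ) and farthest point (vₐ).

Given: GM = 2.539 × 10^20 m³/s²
rₚ = 1.813 Gm = 1.813 × 10^9 m
rₐ = 30.23 Gm = 3.023 × 10^10 m
GM = 2.539 × 10^20 m³/s²
a = (rₚ + rₐ)/2 = 1.60215 × 10^10 m
Vis-viva: v² = GM (2/r − 1/a)
vₚ² = 2.539 × 10^20 × (1.10314 × 10^-9 − 6.24161 × 10^-11) = 2.64241 × 10^11 m²/s²
vₚ = 514044 m/s ≈ 514 km/s
vₐ² = 2.539 × 10^20 × (6.61594 × 10^-11 − 6.24161 × 10^-11) = 9.50428 × 10^8 m²/s²
vₐ = 30829 m/s ≈ 30.83 km/s

Final answer: vₚ = 514 km/s, vₐ = 30.83 km/s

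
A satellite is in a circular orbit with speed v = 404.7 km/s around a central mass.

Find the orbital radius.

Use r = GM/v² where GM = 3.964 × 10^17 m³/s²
v = 404.7 km/s = 404700 m/s
GM = 3.964 × 10^17 m³/s²
v² = 1.63782 × 10^11 m²/s²
r = GM/v² = (3.964 × 10^17) / (1.63782 × 10^11) = 2.42029 × 10^6 m ≈ 2.42 Mm

Final answer: 2.42 Mm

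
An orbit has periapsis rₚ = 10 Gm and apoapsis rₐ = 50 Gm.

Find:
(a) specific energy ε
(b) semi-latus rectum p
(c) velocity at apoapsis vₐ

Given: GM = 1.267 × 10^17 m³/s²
rₚ = 10 Gm = 1 × 10^10 m
rₐ = 50 Gm = 5 × 10^10 m
GM = 1.267 × 10^17 m³/s²
a = (rₚ + rₐ)/2 = 3 × 10^10 m
e = (rₐ − rₚ)/(rₐ + rₚ) = (4 × 10^10) / (6 × 10^10) = 0.666667
(a) 2a = 6 × 10^10 m;  ε = −GM/(2a) = -2.11167 × 10^6 J/kg ≈ -2.112 MJ/kg
(b) 1 − e² = 0.555556;  p = a(1 − e²) = 3 × 10^10 × 0.555556 = 1.66667 × 10^10 m ≈ 16.67 Gm
(c) vₐ² = GM (2/rₐ − 1/a) = 1.267 × 10^17 × (4 × 10^-11 − 3.33333 × 10^-11) = 844667 m²/s²;  vₐ = 919.057 m/s ≈ 919.1 m/s

Final answer:
(a) specific energy ε = -2.112 MJ/kg
(b) semi-latus rectum p = 16.67 Gm
(c) velocity at apoapsis vₐ = 919.1 m/s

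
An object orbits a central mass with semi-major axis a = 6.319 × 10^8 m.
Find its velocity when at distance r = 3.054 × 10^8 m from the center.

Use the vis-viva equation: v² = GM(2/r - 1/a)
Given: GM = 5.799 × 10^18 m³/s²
a = 6.319 × 10^8 m
r = 3.054 × 10^8 m
GM = 5.799 × 10^18 m³/s²
2/r − 1/a = 6.54879 × 10^-9 − 1.58253 × 10^-9 = 4.96626 × 10^-9 m⁻¹
v² = GM (2/r − 1/a) = 2.87993 × 10^10 m²/s²
v = 169704 m/s ≈ 169.7 km/s

Final answer: 169.7 km/s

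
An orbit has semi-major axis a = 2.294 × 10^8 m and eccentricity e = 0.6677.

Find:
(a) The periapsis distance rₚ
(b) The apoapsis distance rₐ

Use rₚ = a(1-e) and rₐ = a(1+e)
a = 2.294 × 10^8 m
e = 0.6677:  1 − e = 0.3323,  1 + e = 1.6677
(a) rₚ = a(1 − e) = 2.294 × 10^8 m × 0.3323 = 7.62296 × 10^7 m ≈ 7.623 × 10^7 m
(b) rₐ = a(1 + e) = 2.294 × 10^8 m × 1.6677 = 3.8257 × 10^8 m ≈ 3.826 × 10^8 m

Final answer:
(a) rₚ = 7.623 × 10^7 m
(b) rₐ = 3.826 × 10^8 m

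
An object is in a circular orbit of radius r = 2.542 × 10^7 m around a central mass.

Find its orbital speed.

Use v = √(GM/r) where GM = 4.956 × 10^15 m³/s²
r = 2.542 × 10^7 m
GM = 4.956 × 10^15 m³/s²
GM/r = (4.956 × 10^15) / (2.542 × 10^7) = 1.94965 × 10^8 m²/s²
v = √(GM/r) = 13963 m/s ≈ 13.96 km/s

Final answer: 13.96 km/s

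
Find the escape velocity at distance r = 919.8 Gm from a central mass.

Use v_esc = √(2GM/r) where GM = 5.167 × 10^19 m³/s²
r = 919.8 Gm = 9.198 × 10^11 m
GM = 5.167 × 10^19 m³/s²
2GM/r = 2 × (5.167 × 10^19) / (9.198 × 10^11) = 1.12351 × 10^8 m²/s²
v_esc = √(2GM/r) = 10599.6 m/s ≈ 10.6 km/s

Final answer: 10.6 km/s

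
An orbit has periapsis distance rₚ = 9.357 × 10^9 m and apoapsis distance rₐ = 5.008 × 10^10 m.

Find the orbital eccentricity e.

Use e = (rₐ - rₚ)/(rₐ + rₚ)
rₚ = 9.357 × 10^9 m
rₐ = 5.008 × 10^10 m
rₐ − rₚ = 4.0723 × 10^10 m
rₐ + rₚ = 5.9437 × 10^10 m
e = (rₐ − rₚ)/(rₐ + rₚ) = 0.685146

Final answer: e = 0.6851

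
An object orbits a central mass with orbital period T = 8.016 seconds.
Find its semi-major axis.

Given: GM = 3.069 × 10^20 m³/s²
T = 8.016 seconds
GM = 3.069 × 10^20 m³/s²
Kepler's third law: a³ = GM T² / (4π²)
T² = 64.2563 s²
a³ = (3.069 × 10^20) × 64.2563 / (4π²) = 4.9952 × 10^20 m³
a = (a³)^(1/3) = 7.93446 × 10^6 m ≈ 7.934 Mm

Final answer: 7.934 Mm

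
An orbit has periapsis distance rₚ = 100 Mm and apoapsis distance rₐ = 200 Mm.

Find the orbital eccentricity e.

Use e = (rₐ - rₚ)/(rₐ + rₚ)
rₚ = 100 Mm = 1 × 10^8 m
rₐ = 200 Mm = 2 × 10^8 m
rₐ − rₚ = 1 × 10^8 m
rₐ + rₚ = 3 × 10^8 m
e = (rₐ − rₚ)/(rₐ + rₚ) = 0.333333

Final answer: e = 0.3333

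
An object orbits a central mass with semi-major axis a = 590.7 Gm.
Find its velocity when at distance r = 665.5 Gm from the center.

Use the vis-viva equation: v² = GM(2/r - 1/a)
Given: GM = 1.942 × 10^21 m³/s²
a = 590.7 Gm = 5.907 × 10^11 m
r = 665.5 Gm = 6.655 × 10^11 m
GM = 1.942 × 10^21 m³/s²
2/r − 1/a = 3.00526 × 10^-12 − 1.69291 × 10^-12 = 1.31235 × 10^-12 m⁻¹
v² = GM (2/r − 1/a) = 2.54859 × 10^9 m²/s²
v = 50483.5 m/s ≈ 50.48 km/s

Final answer: 50.48 km/s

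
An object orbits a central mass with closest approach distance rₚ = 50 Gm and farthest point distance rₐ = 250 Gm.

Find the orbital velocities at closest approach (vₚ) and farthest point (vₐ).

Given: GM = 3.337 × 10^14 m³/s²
rₚ = 50 Gm = 5 × 10^10 m
rₐ = 250 Gm = 2.5 × 10^11 m
GM = 3.337 × 10^14 m³/s²
a = (rₚ + rₐ)/2 = 1.5 × 10^11 m
Vis-viva: v² = GM (2/r − 1/a)
vₚ² = 3.337 × 10^14 × (4 × 10^-11 − 6.66667 × 10^-12) = 11123.3 m²/s²
vₚ = 105.467 m/s ≈ 105.5 m/s
vₐ² = 3.337 × 10^14 × (8 × 10^-12 − 6.66667 × 10^-12) = 444.933 m²/s²
vₐ = 21.0934 m/s ≈ 21.09 m/s

Final answer: vₚ = 105.5 m/s, vₐ = 21.09 m/s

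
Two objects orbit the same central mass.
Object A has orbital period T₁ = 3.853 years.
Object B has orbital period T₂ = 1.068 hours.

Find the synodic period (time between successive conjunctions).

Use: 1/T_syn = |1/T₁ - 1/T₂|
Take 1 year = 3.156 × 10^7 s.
T₁ = 3.853 years = 1.21601 × 10^8 s
T₂ = 1.068 hours = 3844.8 s
1/T₁ = 8.22364 × 10^-9 s⁻¹
1/T₂ = 0.000260092 s⁻¹
|1/T₁ − 1/T₂| = 0.000260083 s⁻¹
T_syn = 1 / |1/T₁ − 1/T₂| = 3844.92 s ≈ 1.068 hours

Final answer: T_syn = 1.068 hours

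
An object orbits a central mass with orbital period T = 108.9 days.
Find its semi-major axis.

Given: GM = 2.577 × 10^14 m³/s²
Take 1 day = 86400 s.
T = 108.9 days = 9.40896 × 10^6 s
GM = 2.577 × 10^14 m³/s²
Kepler's third law: a³ = GM T² / (4π²)
T² = 8.85285 × 10^13 s²
a³ = (2.577 × 10^14) × (8.85285 × 10^13) / (4π²) = 5.7788 × 10^26 m³
a = (a³)^(1/3) = 8.32938 × 10^8 m ≈ 8.329 × 10^8 m

Final answer: 8.329 × 10^8 m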